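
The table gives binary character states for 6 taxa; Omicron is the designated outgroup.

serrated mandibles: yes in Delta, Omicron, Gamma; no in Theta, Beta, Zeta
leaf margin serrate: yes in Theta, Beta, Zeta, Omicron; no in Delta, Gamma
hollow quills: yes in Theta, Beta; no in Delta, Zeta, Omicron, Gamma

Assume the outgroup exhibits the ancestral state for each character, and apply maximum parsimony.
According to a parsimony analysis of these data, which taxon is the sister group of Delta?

Character polarity is set by the outgroup: the derived state is whichever differs from the outgroup's state, so for serrated mandibles, leaf margin serrate the derived state is 'no', and for the remaining characters it is 'yes'.
Only Beta, Theta, and Zeta show the derived state 'no' for serrated mandibles, supporting them as a clade.
leaf margin serrate (derived state 'no') is shared by Delta and Gamma — a synapomorphy uniting that clade.
Only Beta and Theta show the derived state 'yes' for hollow quills, supporting them as a clade.
Most parsimonious ingroup topology: ((Zeta,(Theta,Beta)),(Gamma,Delta)).
Delta and Gamma form a cherry on this tree, so they are sister taxa.

Gamma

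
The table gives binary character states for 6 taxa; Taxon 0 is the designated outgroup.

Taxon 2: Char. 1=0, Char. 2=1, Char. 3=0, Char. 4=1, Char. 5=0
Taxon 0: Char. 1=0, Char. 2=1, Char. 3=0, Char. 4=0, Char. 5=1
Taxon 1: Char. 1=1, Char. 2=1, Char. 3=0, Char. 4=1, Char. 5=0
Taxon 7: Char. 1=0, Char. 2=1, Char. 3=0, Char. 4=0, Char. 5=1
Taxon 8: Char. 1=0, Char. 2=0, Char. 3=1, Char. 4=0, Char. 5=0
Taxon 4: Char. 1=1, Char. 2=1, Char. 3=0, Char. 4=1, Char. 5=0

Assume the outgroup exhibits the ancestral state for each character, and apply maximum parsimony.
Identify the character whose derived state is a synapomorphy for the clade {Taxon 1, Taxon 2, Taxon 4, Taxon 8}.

Character polarity is set by the outgroup: the derived state is whichever differs from the outgroup's state, so for Char. 2, Char. 5 the derived state is '0', and for the remaining characters it is '1'.
Only Taxon 1 and Taxon 4 show the derived state '1' for Char. 1, supporting them as a clade.
Char. 2: derived state '0' in Taxon 8 only — an autapomorphy, so it tells us nothing about relationships among taxa.
Char. 3: derived state '1' in Taxon 8 only — an autapomorphy, so it tells us nothing about relationships among taxa.
Char. 4 (derived state '1') is shared by Taxon 1, Taxon 2, and Taxon 4 — a synapomorphy uniting that clade.
Only Taxon 1, Taxon 2, Taxon 4, and Taxon 8 show the derived state '0' for Char. 5, supporting them as a clade.
Most parsimonious ingroup topology: ((((Taxon 1,Taxon 4),Taxon 2),Taxon 8),Taxon 7).
The clade {Taxon 1, Taxon 2, Taxon 4, Taxon 8} is supported by Char. 5: its derived state '0' occurs in exactly those taxa and in no other taxon (including the outgroup).

Char. 5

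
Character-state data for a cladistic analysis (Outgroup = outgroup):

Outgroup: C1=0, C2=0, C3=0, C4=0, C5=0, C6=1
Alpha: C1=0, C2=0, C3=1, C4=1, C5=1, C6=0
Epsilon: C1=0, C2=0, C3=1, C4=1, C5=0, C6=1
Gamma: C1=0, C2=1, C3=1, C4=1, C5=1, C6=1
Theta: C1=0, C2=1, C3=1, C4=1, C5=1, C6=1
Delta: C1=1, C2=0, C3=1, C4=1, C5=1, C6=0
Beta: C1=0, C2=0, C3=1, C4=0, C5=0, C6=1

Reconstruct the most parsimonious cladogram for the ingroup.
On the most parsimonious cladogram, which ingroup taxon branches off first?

Character polarity is set by the outgroup: the derived state is whichever differs from the outgroup's state, so for C6 the derived state is '0', and for the remaining characters it is '1'.
C1: derived state '1' in Delta only — an autapomorphy, so it tells us nothing about relationships among taxa.
Only Gamma and Theta show the derived state '1' for C2, supporting them as a clade.
All ingroup taxa share the derived state '1' for C3; it defines the ingroup but does not resolve relationships within it.
C4: derived state '1' in Alpha, Delta, Epsilon, Gamma, and Theta only — synapomorphy for {Alpha, Delta, Epsilon, Gamma, Theta}.
C5: derived state '1' in Alpha, Delta, Gamma, and Theta only — synapomorphy for {Alpha, Delta, Gamma, Theta}.
Only Alpha and Delta show the derived state '0' for C6, supporting them as a clade.
Most parsimonious ingroup topology: ((((Alpha,Delta),(Gamma,Theta)),Epsilon),Beta).
Beta is sister to the clade containing all other ingroup taxa, so it is the earliest-diverging (most basal) ingroup lineage.

Beta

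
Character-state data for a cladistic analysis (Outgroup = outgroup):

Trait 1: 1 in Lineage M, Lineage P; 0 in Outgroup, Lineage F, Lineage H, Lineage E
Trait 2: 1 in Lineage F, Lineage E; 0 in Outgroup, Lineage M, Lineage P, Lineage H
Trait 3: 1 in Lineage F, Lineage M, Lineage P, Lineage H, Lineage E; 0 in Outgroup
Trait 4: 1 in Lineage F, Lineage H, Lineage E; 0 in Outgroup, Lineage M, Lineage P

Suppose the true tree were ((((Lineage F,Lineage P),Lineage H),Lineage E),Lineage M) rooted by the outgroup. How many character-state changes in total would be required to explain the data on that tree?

7

Map each character onto ((((Lineage F,Lineage P),Lineage H),Lineage E),Lineage M) (rooted by Outgroup) and count the minimum state changes it requires (Fitch parsimony):
Trait 1: 2; Trait 2: 2; Trait 3: 1; Trait 4: 2.
Total tree length = 7.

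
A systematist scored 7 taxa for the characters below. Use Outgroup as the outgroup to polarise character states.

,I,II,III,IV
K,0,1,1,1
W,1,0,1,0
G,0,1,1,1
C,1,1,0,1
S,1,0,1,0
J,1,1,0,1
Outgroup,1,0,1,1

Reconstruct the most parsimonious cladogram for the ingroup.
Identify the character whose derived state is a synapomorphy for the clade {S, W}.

IV

Character polarity is set by the outgroup: the derived state is whichever differs from the outgroup's state, so for I, III, IV the derived state is '0', and for the remaining characters it is '1'.
I (derived state '0') is shared by G and K — a synapomorphy uniting that clade.
Only C, G, J, and K show the derived state '1' for II, supporting them as a clade.
III (derived state '0') is shared by C and J — a synapomorphy uniting that clade.
IV: derived state '0' in S and W only — synapomorphy for {S, W}.
Most parsimonious ingroup topology: (((G,K),(J,C)),(S,W)).
The clade {S, W} is supported by IV: its derived state '0' occurs in exactly those taxa and in no other taxon (including the outgroup).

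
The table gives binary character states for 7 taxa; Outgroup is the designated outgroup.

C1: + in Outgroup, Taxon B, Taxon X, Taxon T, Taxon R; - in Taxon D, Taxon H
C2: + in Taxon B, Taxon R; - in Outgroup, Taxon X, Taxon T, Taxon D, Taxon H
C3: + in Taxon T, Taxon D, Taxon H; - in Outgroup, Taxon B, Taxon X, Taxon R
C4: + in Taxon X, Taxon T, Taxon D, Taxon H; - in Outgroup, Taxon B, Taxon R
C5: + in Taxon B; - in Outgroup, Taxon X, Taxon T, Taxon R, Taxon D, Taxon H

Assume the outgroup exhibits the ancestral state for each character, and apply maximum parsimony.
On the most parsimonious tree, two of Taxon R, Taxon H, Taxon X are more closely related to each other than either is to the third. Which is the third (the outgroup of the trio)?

Taxon R

Character polarity is set by the outgroup: the derived state is whichever differs from the outgroup's state, so for C1 the derived state is '-', and for the remaining characters it is '+'.
Only Taxon D and Taxon H show the derived state '-' for C1, supporting them as a clade.
C2 (derived state '+') is shared by Taxon B and Taxon R — a synapomorphy uniting that clade.
C3: derived state '+' in Taxon D, Taxon H, and Taxon T only — synapomorphy for {Taxon D, Taxon H, Taxon T}.
C4 (derived state '+') is shared by Taxon D, Taxon H, Taxon T, and Taxon X — a synapomorphy uniting that clade.
C5 (derived state '+') is unique to Taxon B (autapomorphy; uninformative for grouping).
Most parsimonious ingroup topology: ((Taxon B,Taxon R),(Taxon X,(Taxon T,(Taxon D,Taxon H)))).
Taxon X and Taxon H share a more recent common ancestor with each other than either does with Taxon R, so Taxon R is the least closely related of the three.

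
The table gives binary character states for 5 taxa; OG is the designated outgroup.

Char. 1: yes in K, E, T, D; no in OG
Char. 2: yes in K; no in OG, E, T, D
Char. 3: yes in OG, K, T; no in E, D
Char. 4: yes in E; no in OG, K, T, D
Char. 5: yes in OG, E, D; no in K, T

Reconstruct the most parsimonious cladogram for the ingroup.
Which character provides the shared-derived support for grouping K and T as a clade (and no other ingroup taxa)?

Character polarity is set by the outgroup: the derived state is whichever differs from the outgroup's state, so for Char. 3, Char. 5 the derived state is 'no', and for the remaining characters it is 'yes'.
Char. 1 (derived state 'yes') is shared by all ingroup taxa — unites the whole ingroup.
Char. 2: derived state 'yes' in K only — an autapomorphy, so it tells us nothing about relationships among taxa.
Only D and E show the derived state 'no' for Char. 3, supporting them as a clade.
Char. 4 (derived state 'yes') is unique to E (autapomorphy; uninformative for grouping).
Char. 5 (derived state 'no') is shared by K and T — a synapomorphy uniting that clade.
Most parsimonious ingroup topology: ((K,T),(E,D)).
The clade {K, T} is supported by Char. 5: its derived state 'no' occurs in exactly those taxa and in no other taxon (including the outgroup).

Char. 5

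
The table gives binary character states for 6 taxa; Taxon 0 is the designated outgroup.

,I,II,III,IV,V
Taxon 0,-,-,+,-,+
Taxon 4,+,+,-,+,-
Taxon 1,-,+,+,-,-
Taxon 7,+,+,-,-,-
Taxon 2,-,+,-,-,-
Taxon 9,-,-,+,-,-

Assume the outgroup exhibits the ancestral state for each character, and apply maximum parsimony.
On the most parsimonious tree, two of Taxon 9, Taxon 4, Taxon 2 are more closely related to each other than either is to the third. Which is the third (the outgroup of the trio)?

Character polarity is set by the outgroup: the derived state is whichever differs from the outgroup's state, so for III, V the derived state is '-', and for the remaining characters it is '+'.
Only Taxon 4 and Taxon 7 show the derived state '+' for I, supporting them as a clade.
II: derived state '+' in Taxon 1, Taxon 2, Taxon 4, and Taxon 7 only — synapomorphy for {Taxon 1, Taxon 2, Taxon 4, Taxon 7}.
III (derived state '-') is shared by Taxon 2, Taxon 4, and Taxon 7 — a synapomorphy uniting that clade.
IV (derived state '+') is unique to Taxon 4 (autapomorphy; uninformative for grouping).
V (derived state '-') is shared by all ingroup taxa — unites the whole ingroup.
Most parsimonious ingroup topology: ((((Taxon 4,Taxon 7),Taxon 2),Taxon 1),Taxon 9).
Taxon 2 and Taxon 4 share a more recent common ancestor with each other than either does with Taxon 9, so Taxon 9 is the least closely related of the three.

Taxon 9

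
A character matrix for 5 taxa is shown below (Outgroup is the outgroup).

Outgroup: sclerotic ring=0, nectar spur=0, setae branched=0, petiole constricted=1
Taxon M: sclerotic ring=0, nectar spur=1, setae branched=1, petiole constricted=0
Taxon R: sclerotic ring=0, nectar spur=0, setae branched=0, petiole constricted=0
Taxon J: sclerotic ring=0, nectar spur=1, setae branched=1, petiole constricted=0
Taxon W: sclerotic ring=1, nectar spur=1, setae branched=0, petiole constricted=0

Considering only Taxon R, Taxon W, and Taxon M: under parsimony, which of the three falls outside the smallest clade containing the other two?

Character polarity is set by the outgroup: the derived state is whichever differs from the outgroup's state, so for petiole constricted the derived state is '0', and for the remaining characters it is '1'.
sclerotic ring (derived state '1') is unique to Taxon W (autapomorphy; uninformative for grouping).
nectar spur (derived state '1') is shared by Taxon J, Taxon M, and Taxon W — a synapomorphy uniting that clade.
setae branched: derived state '1' in Taxon J and Taxon M only — synapomorphy for {Taxon J, Taxon M}.
All ingroup taxa share the derived state '0' for petiole constricted; it defines the ingroup but does not resolve relationships within it.
Most parsimonious ingroup topology: (((Taxon M,Taxon J),Taxon W),Taxon R).
Taxon M and Taxon W share a more recent common ancestor with each other than either does with Taxon R, so Taxon R is the least closely related of the three.

Taxon R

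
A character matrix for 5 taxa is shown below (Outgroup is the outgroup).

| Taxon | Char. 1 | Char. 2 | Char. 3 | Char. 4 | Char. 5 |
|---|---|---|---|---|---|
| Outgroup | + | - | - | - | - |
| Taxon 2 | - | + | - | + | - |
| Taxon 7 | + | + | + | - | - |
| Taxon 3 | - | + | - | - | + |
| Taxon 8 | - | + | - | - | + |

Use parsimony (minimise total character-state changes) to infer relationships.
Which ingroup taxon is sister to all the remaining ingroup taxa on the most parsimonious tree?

Taxon 7

Character polarity is set by the outgroup: the derived state is whichever differs from the outgroup's state, so for Char. 1 the derived state is '-', and for the remaining characters it is '+'.
Only Taxon 2, Taxon 3, and Taxon 8 show the derived state '-' for Char. 1, supporting them as a clade.
Char. 2 (derived state '+') is shared by all ingroup taxa — unites the whole ingroup.
Char. 3: derived state '+' in Taxon 7 only — an autapomorphy, so it tells us nothing about relationships among taxa.
Char. 4 (derived state '+') is unique to Taxon 2 (autapomorphy; uninformative for grouping).
Char. 5 (derived state '+') is shared by Taxon 3 and Taxon 8 — a synapomorphy uniting that clade.
Most parsimonious ingroup topology: ((Taxon 2,(Taxon 3,Taxon 8)),Taxon 7).
Taxon 7 is sister to the clade containing all other ingroup taxa, so it is the earliest-diverging (most basal) ingroup lineage.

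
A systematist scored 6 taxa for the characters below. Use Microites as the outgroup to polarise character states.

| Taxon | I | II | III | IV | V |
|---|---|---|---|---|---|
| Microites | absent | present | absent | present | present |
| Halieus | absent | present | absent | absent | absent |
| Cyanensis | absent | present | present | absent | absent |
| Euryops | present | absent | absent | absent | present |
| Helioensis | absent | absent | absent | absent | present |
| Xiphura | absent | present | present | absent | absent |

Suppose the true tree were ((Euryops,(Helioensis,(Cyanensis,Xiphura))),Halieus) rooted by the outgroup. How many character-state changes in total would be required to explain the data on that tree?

Map each character onto ((Euryops,(Helioensis,(Cyanensis,Xiphura))),Halieus) (rooted by Microites) and count the minimum state changes it requires (Fitch parsimony):
I: 1; II: 2; III: 1; IV: 1; V: 2.
Total tree length = 7.

7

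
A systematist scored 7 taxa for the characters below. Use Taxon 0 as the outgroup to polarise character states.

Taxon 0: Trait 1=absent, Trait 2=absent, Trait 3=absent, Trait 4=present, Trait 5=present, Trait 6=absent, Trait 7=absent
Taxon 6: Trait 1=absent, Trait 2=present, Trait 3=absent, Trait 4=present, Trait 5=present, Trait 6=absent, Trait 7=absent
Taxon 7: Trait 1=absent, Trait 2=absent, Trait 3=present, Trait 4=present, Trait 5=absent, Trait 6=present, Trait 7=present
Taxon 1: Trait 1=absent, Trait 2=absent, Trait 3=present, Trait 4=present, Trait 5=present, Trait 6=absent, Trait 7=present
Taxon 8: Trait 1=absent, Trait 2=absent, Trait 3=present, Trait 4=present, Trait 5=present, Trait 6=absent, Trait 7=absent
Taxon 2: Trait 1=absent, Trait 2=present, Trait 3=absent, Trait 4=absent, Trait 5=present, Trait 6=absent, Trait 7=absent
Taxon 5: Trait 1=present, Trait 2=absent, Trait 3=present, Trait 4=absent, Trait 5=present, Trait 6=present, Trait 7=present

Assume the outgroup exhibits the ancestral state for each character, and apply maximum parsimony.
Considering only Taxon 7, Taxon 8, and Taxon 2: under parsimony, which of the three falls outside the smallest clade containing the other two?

Taxon 2

Character polarity is set by the outgroup: the derived state is whichever differs from the outgroup's state, so for Trait 4, Trait 5 the derived state is 'absent', and for the remaining characters it is 'present'.
Trait 1 (derived state 'present') is unique to Taxon 5 (autapomorphy; uninformative for grouping).
Only Taxon 2 and Taxon 6 show the derived state 'present' for Trait 2, supporting them as a clade.
Trait 3: derived state 'present' in Taxon 1, Taxon 5, Taxon 7, and Taxon 8 only — synapomorphy for {Taxon 1, Taxon 5, Taxon 7, Taxon 8}.
Trait 4 (state 'absent') occurs in Taxon 2 and Taxon 5 but conflicts with the nesting implied by the other characters — most parsimoniously interpreted as homoplasy.
Trait 5 (derived state 'absent') is unique to Taxon 7 (autapomorphy; uninformative for grouping).
Trait 6 (derived state 'present') is shared by Taxon 5 and Taxon 7 — a synapomorphy uniting that clade.
Only Taxon 1, Taxon 5, and Taxon 7 show the derived state 'present' for Trait 7, supporting them as a clade.
Most parsimonious ingroup topology: ((Taxon 6,Taxon 2),(((Taxon 7,Taxon 5),Taxon 1),Taxon 8)).
Taxon 7 and Taxon 8 share a more recent common ancestor with each other than either does with Taxon 2, so Taxon 2 is the least closely related of the three.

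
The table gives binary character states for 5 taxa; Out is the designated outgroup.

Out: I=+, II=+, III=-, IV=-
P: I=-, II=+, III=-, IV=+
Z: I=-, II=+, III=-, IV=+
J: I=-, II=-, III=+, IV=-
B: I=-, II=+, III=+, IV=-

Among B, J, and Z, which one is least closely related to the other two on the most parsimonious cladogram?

Character polarity is set by the outgroup: the derived state is whichever differs from the outgroup's state, so for I, II the derived state is '-', and for the remaining characters it is '+'.
I (derived state '-') is shared by all ingroup taxa — unites the whole ingroup.
II (derived state '-') is unique to J (autapomorphy; uninformative for grouping).
III (derived state '+') is shared by B and J — a synapomorphy uniting that clade.
IV: derived state '+' in P and Z only — synapomorphy for {P, Z}.
Most parsimonious ingroup topology: ((P,Z),(J,B)).
B and J share a more recent common ancestor with each other than either does with Z, so Z is the least closely related of the three.

Z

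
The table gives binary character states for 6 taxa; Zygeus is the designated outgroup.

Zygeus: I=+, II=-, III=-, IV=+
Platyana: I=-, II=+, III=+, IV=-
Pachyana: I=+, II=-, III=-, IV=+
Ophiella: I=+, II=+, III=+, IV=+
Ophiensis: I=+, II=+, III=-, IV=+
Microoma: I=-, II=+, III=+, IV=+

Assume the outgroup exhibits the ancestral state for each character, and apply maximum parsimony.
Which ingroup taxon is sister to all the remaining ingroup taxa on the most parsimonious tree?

Pachyana

Character polarity is set by the outgroup: the derived state is whichever differs from the outgroup's state, so for I, IV the derived state is '-', and for the remaining characters it is '+'.
I (derived state '-') is shared by Microoma and Platyana — a synapomorphy uniting that clade.
II: derived state '+' in Microoma, Ophiella, Ophiensis, and Platyana only — synapomorphy for {Microoma, Ophiella, Ophiensis, Platyana}.
Only Microoma, Ophiella, and Platyana show the derived state '+' for III, supporting them as a clade.
IV (derived state '-') is unique to Platyana (autapomorphy; uninformative for grouping).
Most parsimonious ingroup topology: ((((Platyana,Microoma),Ophiella),Ophiensis),Pachyana).
Pachyana is sister to the clade containing all other ingroup taxa, so it is the earliest-diverging (most basal) ingroup lineage.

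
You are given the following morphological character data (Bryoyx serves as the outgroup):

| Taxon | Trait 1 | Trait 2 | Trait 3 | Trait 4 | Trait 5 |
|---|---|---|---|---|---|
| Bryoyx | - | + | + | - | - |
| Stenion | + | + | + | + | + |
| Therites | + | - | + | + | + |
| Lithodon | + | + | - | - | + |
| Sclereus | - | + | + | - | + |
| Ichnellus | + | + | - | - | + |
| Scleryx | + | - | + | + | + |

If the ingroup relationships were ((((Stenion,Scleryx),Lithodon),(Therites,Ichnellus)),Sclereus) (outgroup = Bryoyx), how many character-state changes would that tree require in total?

8

Map each character onto ((((Stenion,Scleryx),Lithodon),(Therites,Ichnellus)),Sclereus) (rooted by Bryoyx) and count the minimum state changes it requires (Fitch parsimony):
Trait 1: 1; Trait 2: 2; Trait 3: 2; Trait 4: 2; Trait 5: 1.
Total tree length = 8.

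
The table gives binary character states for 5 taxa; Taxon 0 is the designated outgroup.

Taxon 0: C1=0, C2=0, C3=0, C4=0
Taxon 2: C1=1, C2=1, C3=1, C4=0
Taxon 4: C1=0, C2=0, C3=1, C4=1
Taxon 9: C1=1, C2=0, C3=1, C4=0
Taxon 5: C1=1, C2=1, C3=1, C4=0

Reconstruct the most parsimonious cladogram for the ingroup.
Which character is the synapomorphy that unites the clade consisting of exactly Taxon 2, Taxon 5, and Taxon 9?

The outgroup has state '0' for every character, so '1' is the derived state throughout.
Only Taxon 2, Taxon 5, and Taxon 9 show the derived state '1' for C1, supporting them as a clade.
C2 (derived state '1') is shared by Taxon 2 and Taxon 5 — a synapomorphy uniting that clade.
C3 (derived state '1') is shared by all ingroup taxa — unites the whole ingroup.
C4: derived state '1' in Taxon 4 only — an autapomorphy, so it tells us nothing about relationships among taxa.
Most parsimonious ingroup topology: (((Taxon 2,Taxon 5),Taxon 9),Taxon 4).
The clade {Taxon 2, Taxon 5, Taxon 9} is supported by C1: its derived state '1' occurs in exactly those taxa and in no other taxon (including the outgroup).

C1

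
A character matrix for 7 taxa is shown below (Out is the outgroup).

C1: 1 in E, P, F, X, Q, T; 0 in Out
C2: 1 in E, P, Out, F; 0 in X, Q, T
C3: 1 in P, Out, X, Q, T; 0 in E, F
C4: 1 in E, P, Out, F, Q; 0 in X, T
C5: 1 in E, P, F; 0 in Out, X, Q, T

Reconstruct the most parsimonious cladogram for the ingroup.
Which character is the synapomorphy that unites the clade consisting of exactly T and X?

C4

Character polarity is set by the outgroup: the derived state is whichever differs from the outgroup's state, so for C2, C3, C4 the derived state is '0', and for the remaining characters it is '1'.
All ingroup taxa share the derived state '1' for C1; it defines the ingroup but does not resolve relationships within it.
C2: derived state '0' in Q, T, and X only — synapomorphy for {Q, T, X}.
C3: derived state '0' in E and F only — synapomorphy for {E, F}.
C4: derived state '0' in T and X only — synapomorphy for {T, X}.
Only E, F, and P show the derived state '1' for C5, supporting them as a clade.
Most parsimonious ingroup topology: ((Q,(T,X)),(P,(E,F))).
The clade {T, X} is supported by C4: its derived state '0' occurs in exactly those taxa and in no other taxon (including the outgroup).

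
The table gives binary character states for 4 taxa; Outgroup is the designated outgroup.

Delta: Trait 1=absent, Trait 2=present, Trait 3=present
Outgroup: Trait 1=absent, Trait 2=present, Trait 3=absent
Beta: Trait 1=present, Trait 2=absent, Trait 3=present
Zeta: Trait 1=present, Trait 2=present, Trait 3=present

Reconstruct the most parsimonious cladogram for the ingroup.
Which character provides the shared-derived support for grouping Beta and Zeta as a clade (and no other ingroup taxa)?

Character polarity is set by the outgroup: the derived state is whichever differs from the outgroup's state, so for Trait 2 the derived state is 'absent', and for the remaining characters it is 'present'.
Only Beta and Zeta show the derived state 'present' for Trait 1, supporting them as a clade.
Trait 2: derived state 'absent' in Beta only — an autapomorphy, so it tells us nothing about relationships among taxa.
All ingroup taxa share the derived state 'present' for Trait 3; it defines the ingroup but does not resolve relationships within it.
Most parsimonious ingroup topology: (Delta,(Zeta,Beta)).
The clade {Beta, Zeta} is supported by Trait 1: its derived state 'present' occurs in exactly those taxa and in no other taxon (including the outgroup).

Trait 1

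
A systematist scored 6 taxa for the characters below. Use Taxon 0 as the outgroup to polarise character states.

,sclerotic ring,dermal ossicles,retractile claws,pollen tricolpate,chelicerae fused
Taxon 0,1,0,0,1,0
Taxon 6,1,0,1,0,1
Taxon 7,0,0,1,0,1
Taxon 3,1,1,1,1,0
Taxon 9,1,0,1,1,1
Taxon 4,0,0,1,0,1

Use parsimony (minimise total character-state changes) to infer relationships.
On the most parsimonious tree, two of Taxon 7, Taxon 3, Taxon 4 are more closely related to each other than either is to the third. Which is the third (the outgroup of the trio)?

Character polarity is set by the outgroup: the derived state is whichever differs from the outgroup's state, so for sclerotic ring, pollen tricolpate the derived state is '0', and for the remaining characters it is '1'.
Only Taxon 4 and Taxon 7 show the derived state '0' for sclerotic ring, supporting them as a clade.
dermal ossicles: derived state '1' in Taxon 3 only — an autapomorphy, so it tells us nothing about relationships among taxa.
retractile claws (derived state '1') is shared by all ingroup taxa — unites the whole ingroup.
Only Taxon 4, Taxon 6, and Taxon 7 show the derived state '0' for pollen tricolpate, supporting them as a clade.
chelicerae fused (derived state '1') is shared by Taxon 4, Taxon 6, Taxon 7, and Taxon 9 — a synapomorphy uniting that clade.
Most parsimonious ingroup topology: (((Taxon 6,(Taxon 7,Taxon 4)),Taxon 9),Taxon 3).
Taxon 7 and Taxon 4 share a more recent common ancestor with each other than either does with Taxon 3, so Taxon 3 is the least closely related of the three.

Taxon 3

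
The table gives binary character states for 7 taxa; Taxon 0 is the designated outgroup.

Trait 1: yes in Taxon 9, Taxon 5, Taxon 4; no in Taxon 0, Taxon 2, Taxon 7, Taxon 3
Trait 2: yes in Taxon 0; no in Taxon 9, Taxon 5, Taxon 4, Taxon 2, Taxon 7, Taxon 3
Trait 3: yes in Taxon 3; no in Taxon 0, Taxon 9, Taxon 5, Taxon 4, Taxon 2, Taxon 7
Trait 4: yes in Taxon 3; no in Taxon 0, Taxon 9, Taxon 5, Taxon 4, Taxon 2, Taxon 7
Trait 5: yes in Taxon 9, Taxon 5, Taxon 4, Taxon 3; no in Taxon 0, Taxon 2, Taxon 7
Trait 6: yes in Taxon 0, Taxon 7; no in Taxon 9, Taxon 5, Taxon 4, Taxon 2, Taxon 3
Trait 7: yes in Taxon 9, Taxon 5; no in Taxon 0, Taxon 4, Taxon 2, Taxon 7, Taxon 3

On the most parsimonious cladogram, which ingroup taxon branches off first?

Taxon 7

Character polarity is set by the outgroup: the derived state is whichever differs from the outgroup's state, so for Trait 2, Trait 6 the derived state is 'no', and for the remaining characters it is 'yes'.
Trait 1: derived state 'yes' in Taxon 4, Taxon 5, and Taxon 9 only — synapomorphy for {Taxon 4, Taxon 5, Taxon 9}.
Trait 2 (derived state 'no') is shared by all ingroup taxa — unites the whole ingroup.
Trait 3: derived state 'yes' in Taxon 3 only — an autapomorphy, so it tells us nothing about relationships among taxa.
Trait 4: derived state 'yes' in Taxon 3 only — an autapomorphy, so it tells us nothing about relationships among taxa.
Trait 5: derived state 'yes' in Taxon 3, Taxon 4, Taxon 5, and Taxon 9 only — synapomorphy for {Taxon 3, Taxon 4, Taxon 5, Taxon 9}.
Only Taxon 2, Taxon 3, Taxon 4, Taxon 5, and Taxon 9 show the derived state 'no' for Trait 6, supporting them as a clade.
Only Taxon 5 and Taxon 9 show the derived state 'yes' for Trait 7, supporting them as a clade.
Most parsimonious ingroup topology: (((((Taxon 9,Taxon 5),Taxon 4),Taxon 3),Taxon 2),Taxon 7).
Taxon 7 is sister to the clade containing all other ingroup taxa, so it is the earliest-diverging (most basal) ingroup lineage.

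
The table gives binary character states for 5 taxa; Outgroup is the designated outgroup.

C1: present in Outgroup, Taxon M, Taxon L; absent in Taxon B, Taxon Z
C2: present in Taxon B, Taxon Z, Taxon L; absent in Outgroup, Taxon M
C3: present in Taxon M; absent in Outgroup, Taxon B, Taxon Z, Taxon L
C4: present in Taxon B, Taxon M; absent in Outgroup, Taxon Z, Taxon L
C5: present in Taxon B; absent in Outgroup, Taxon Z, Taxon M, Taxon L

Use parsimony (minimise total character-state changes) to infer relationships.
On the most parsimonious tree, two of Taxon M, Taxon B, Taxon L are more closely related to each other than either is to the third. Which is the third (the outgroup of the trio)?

Taxon M

Character polarity is set by the outgroup: the derived state is whichever differs from the outgroup's state, so for C1 the derived state is 'absent', and for the remaining characters it is 'present'.
C1: derived state 'absent' in Taxon B and Taxon Z only — synapomorphy for {Taxon B, Taxon Z}.
C2 (derived state 'present') is shared by Taxon B, Taxon L, and Taxon Z — a synapomorphy uniting that clade.
C3: derived state 'present' in Taxon M only — an autapomorphy, so it tells us nothing about relationships among taxa.
C4 (state 'present') occurs in Taxon B and Taxon M but conflicts with the nesting implied by the other characters — most parsimoniously interpreted as homoplasy.
C5 (derived state 'present') is unique to Taxon B (autapomorphy; uninformative for grouping).
Most parsimonious ingroup topology: (((Taxon B,Taxon Z),Taxon L),Taxon M).
Taxon B and Taxon L share a more recent common ancestor with each other than either does with Taxon M, so Taxon M is the least closely related of the three.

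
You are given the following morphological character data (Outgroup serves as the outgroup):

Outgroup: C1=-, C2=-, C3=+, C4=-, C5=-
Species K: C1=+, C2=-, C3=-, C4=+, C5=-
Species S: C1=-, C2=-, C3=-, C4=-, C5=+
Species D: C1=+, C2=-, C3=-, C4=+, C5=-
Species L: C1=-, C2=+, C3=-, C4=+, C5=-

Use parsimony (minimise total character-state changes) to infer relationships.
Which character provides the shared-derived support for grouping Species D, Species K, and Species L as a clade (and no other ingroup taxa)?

Character polarity is set by the outgroup: the derived state is whichever differs from the outgroup's state, so for C3 the derived state is '-', and for the remaining characters it is '+'.
C1: derived state '+' in Species D and Species K only — synapomorphy for {Species D, Species K}.
C2 (derived state '+') is unique to Species L (autapomorphy; uninformative for grouping).
C3 (derived state '-') is shared by all ingroup taxa — unites the whole ingroup.
Only Species D, Species K, and Species L show the derived state '+' for C4, supporting them as a clade.
C5: derived state '+' in Species S only — an autapomorphy, so it tells us nothing about relationships among taxa.
Most parsimonious ingroup topology: (((Species K,Species D),Species L),Species S).
The clade {Species D, Species K, Species L} is supported by C4: its derived state '+' occurs in exactly those taxa and in no other taxon (including the outgroup).

C4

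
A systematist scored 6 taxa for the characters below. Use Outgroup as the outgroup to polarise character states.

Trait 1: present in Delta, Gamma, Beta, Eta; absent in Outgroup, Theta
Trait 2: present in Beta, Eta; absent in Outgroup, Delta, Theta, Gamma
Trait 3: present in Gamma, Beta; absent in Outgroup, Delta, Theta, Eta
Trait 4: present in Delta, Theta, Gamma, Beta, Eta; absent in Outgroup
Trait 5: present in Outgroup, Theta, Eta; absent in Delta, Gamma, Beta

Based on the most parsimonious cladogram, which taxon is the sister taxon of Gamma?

Beta

Character polarity is set by the outgroup: the derived state is whichever differs from the outgroup's state, so for Trait 5 the derived state is 'absent', and for the remaining characters it is 'present'.
Trait 1 (derived state 'present') is shared by Beta, Delta, Eta, and Gamma — a synapomorphy uniting that clade.
Trait 2 (state 'present') occurs in Beta and Eta but conflicts with the nesting implied by the other characters — most parsimoniously interpreted as homoplasy.
Trait 3 (derived state 'present') is shared by Beta and Gamma — a synapomorphy uniting that clade.
All ingroup taxa share the derived state 'present' for Trait 4; it defines the ingroup but does not resolve relationships within it.
Trait 5: derived state 'absent' in Beta, Delta, and Gamma only — synapomorphy for {Beta, Delta, Gamma}.
Most parsimonious ingroup topology: ((((Gamma,Beta),Delta),Eta),Theta).
Gamma and Beta form a cherry on this tree, so they are sister taxa.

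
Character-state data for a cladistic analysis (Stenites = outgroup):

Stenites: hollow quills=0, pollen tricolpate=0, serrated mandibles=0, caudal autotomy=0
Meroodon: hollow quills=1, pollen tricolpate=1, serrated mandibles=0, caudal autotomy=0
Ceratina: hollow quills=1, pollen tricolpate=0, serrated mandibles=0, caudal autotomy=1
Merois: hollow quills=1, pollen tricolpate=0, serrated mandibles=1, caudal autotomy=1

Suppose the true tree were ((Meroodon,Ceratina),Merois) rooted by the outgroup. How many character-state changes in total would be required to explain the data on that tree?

Map each character onto ((Meroodon,Ceratina),Merois) (rooted by Stenites) and count the minimum state changes it requires (Fitch parsimony):
hollow quills: 1; pollen tricolpate: 1; serrated mandibles: 1; caudal autotomy: 2.
Total tree length = 5.

5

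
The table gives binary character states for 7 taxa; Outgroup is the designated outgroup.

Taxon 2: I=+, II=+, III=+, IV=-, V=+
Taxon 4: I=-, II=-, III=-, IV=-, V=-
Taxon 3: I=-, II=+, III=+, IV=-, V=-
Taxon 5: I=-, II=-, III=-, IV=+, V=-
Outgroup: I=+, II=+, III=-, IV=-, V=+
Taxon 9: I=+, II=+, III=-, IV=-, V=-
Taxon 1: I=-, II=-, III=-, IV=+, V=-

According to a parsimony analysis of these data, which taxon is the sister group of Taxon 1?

Taxon 5

Character polarity is set by the outgroup: the derived state is whichever differs from the outgroup's state, so for I, II, V the derived state is '-', and for the remaining characters it is '+'.
Only Taxon 1, Taxon 3, Taxon 4, and Taxon 5 show the derived state '-' for I, supporting them as a clade.
II (derived state '-') is shared by Taxon 1, Taxon 4, and Taxon 5 — a synapomorphy uniting that clade.
III groups Taxon 2 and Taxon 3, which is incompatible with the clades supported by the remaining characters; treating it as convergent (homoplasy) costs fewer steps than any alternative tree.
IV (derived state '+') is shared by Taxon 1 and Taxon 5 — a synapomorphy uniting that clade.
Only Taxon 1, Taxon 3, Taxon 4, Taxon 5, and Taxon 9 show the derived state '-' for V, supporting them as a clade.
Most parsimonious ingroup topology: ((((Taxon 4,(Taxon 5,Taxon 1)),Taxon 3),Taxon 9),Taxon 2).
Taxon 1 and Taxon 5 form a cherry on this tree, so they are sister taxa.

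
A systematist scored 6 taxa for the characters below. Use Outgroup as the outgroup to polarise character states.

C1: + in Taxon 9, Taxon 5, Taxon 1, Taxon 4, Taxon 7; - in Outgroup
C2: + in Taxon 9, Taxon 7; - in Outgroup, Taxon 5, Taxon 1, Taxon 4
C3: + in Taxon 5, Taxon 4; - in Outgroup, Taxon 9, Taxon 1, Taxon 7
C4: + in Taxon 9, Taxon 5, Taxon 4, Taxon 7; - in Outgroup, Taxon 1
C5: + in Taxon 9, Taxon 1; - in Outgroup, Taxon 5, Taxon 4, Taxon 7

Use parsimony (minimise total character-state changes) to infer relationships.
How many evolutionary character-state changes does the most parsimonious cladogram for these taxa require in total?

6

The outgroup has state '-' for every character, so '+' is the derived state throughout.
All ingroup taxa share the derived state '+' for C1; it defines the ingroup but does not resolve relationships within it.
C2 (derived state '+') is shared by Taxon 7 and Taxon 9 — a synapomorphy uniting that clade.
C3 (derived state '+') is shared by Taxon 4 and Taxon 5 — a synapomorphy uniting that clade.
Only Taxon 4, Taxon 5, Taxon 7, and Taxon 9 show the derived state '+' for C4, supporting them as a clade.
C5 (state '+') occurs in Taxon 1 and Taxon 9 but conflicts with the nesting implied by the other characters — most parsimoniously interpreted as homoplasy.
Most parsimonious ingroup topology: (((Taxon 9,Taxon 7),(Taxon 5,Taxon 4)),Taxon 1).
Changes per character on this tree: C1: 1; C2: 1; C3: 1; C4: 1; C5: 2.
Total = 6.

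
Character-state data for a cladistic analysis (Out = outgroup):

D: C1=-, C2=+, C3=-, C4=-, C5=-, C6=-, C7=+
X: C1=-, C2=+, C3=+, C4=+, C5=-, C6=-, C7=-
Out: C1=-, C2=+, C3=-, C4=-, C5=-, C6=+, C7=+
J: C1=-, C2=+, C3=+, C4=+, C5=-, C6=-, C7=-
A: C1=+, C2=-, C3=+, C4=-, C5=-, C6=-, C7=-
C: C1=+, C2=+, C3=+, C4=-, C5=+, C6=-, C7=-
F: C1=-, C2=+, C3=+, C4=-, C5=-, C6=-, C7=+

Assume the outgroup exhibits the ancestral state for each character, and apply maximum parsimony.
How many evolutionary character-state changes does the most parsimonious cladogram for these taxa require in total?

Character polarity is set by the outgroup: the derived state is whichever differs from the outgroup's state, so for C2, C6, C7 the derived state is '-', and for the remaining characters it is '+'.
C1 (derived state '+') is shared by A and C — a synapomorphy uniting that clade.
C2: derived state '-' in A only — an autapomorphy, so it tells us nothing about relationships among taxa.
Only A, C, F, J, and X show the derived state '+' for C3, supporting them as a clade.
C4: derived state '+' in J and X only — synapomorphy for {J, X}.
C5: derived state '+' in C only — an autapomorphy, so it tells us nothing about relationships among taxa.
C6 (derived state '-') is shared by all ingroup taxa — unites the whole ingroup.
Only A, C, J, and X show the derived state '-' for C7, supporting them as a clade.
Most parsimonious ingroup topology: ((((J,X),(A,C)),F),D).
Changes per character on this tree: C1: 1; C2: 1; C3: 1; C4: 1; C5: 1; C6: 1; C7: 1.
Total = 7.

7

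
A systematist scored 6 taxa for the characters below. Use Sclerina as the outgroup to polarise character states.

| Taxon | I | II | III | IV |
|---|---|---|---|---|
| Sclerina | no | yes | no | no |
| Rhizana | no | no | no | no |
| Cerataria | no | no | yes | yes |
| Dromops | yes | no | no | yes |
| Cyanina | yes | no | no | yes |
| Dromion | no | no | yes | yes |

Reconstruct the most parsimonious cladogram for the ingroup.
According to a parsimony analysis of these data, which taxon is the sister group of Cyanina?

Character polarity is set by the outgroup: the derived state is whichever differs from the outgroup's state, so for II the derived state is 'no', and for the remaining characters it is 'yes'.
Only Cyanina and Dromops show the derived state 'yes' for I, supporting them as a clade.
II (derived state 'no') is shared by all ingroup taxa — unites the whole ingroup.
Only Cerataria and Dromion show the derived state 'yes' for III, supporting them as a clade.
IV (derived state 'yes') is shared by Cerataria, Cyanina, Dromion, and Dromops — a synapomorphy uniting that clade.
Most parsimonious ingroup topology: (Rhizana,((Cerataria,Dromion),(Dromops,Cyanina))).
Cyanina and Dromops form a cherry on this tree, so they are sister taxa.

Dromops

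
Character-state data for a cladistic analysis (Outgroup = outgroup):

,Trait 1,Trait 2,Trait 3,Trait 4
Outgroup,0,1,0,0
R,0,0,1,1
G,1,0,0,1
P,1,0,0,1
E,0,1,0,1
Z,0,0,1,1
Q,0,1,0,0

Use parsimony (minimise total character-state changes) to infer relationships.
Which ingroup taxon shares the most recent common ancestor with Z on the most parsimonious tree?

R

Character polarity is set by the outgroup: the derived state is whichever differs from the outgroup's state, so for Trait 2 the derived state is '0', and for the remaining characters it is '1'.
Only G and P show the derived state '1' for Trait 1, supporting them as a clade.
Only G, P, R, and Z show the derived state '0' for Trait 2, supporting them as a clade.
Only R and Z show the derived state '1' for Trait 3, supporting them as a clade.
Only E, G, P, R, and Z show the derived state '1' for Trait 4, supporting them as a clade.
Most parsimonious ingroup topology: ((((R,Z),(G,P)),E),Q).
Z and R form a cherry on this tree, so they are sister taxa.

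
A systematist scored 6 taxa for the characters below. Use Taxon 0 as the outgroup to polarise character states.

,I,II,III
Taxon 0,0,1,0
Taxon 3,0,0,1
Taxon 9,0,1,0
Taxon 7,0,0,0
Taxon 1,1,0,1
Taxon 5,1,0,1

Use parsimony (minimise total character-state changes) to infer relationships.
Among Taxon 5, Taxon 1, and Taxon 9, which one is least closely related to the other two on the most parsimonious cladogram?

Character polarity is set by the outgroup: the derived state is whichever differs from the outgroup's state, so for II the derived state is '0', and for the remaining characters it is '1'.
I: derived state '1' in Taxon 1 and Taxon 5 only — synapomorphy for {Taxon 1, Taxon 5}.
II: derived state '0' in Taxon 1, Taxon 3, Taxon 5, and Taxon 7 only — synapomorphy for {Taxon 1, Taxon 3, Taxon 5, Taxon 7}.
III (derived state '1') is shared by Taxon 1, Taxon 3, and Taxon 5 — a synapomorphy uniting that clade.
Most parsimonious ingroup topology: (((Taxon 3,(Taxon 1,Taxon 5)),Taxon 7),Taxon 9).
Taxon 5 and Taxon 1 share a more recent common ancestor with each other than either does with Taxon 9, so Taxon 9 is the least closely related of the three.

Taxon 9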